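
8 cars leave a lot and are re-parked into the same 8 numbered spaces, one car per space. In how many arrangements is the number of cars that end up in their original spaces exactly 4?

Pick the 4 fixed positions: C(8,4) = 70 ways.
The other 4 form a derangement: !4 = 9.
Total: 70 × 9 = 630.

630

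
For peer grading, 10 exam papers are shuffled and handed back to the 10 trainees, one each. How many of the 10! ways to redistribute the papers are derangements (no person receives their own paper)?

1334961

Recurrence: !10 = 9·(!9 + !8).
!10 = 9·(133496 + 14833) = 9·148329 = 1334961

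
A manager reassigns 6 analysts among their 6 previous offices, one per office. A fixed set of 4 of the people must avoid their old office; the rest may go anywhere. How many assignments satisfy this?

Inclusion-exclusion on the 4 forbidden self-matches:
Σ_{j=0}^{4} (-1)^j C(4,j)(6-j)!
= C(4,0)·6! - C(4,1)·5! + C(4,2)·4! - C(4,3)·3! + C(4,4)·2!
= 720 - 480 + 144 - 24 + 2
= 362

362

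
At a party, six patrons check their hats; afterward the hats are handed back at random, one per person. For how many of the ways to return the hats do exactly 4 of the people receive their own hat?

15

Pick the 4 fixed positions: C(6,4) = 15 ways.
The other 2 form a derangement: !2 = 1.
Total: 15 × 1 = 15.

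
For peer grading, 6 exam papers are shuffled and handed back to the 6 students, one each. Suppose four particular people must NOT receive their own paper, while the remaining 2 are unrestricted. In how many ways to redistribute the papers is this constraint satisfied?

362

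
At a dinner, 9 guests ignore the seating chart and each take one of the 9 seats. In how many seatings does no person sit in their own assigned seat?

133496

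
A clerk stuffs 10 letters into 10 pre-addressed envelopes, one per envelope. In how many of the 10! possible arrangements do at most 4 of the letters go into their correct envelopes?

Sum C(10,i)·!(10-i) for i = 0..4:
  i=0: C(10,0)·!10 = 1·1334961 = 1334961
  i=1: C(10,1)·!9 = 10·133496 = 1334960
  i=2: C(10,2)·!8 = 45·14833 = 667485
  i=3: C(10,3)·!7 = 120·1854 = 222480
  i=4: C(10,4)·!6 = 210·265 = 55650
Total = 3615536.

3615536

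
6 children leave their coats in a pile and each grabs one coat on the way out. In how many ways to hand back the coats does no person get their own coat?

By inclusion-exclusion, !6 = Σ (-1)^k · 6!/k! for k=0..6
= 6! - 6!/1! + 6!/2! - 6!/3! + 6!/4! - 6!/5! + 6!/6!
= 720 - 720 + 360 - 120 + 30 - 6 + 1
= 265

265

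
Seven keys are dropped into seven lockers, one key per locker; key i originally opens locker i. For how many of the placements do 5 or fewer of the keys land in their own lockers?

# with exactly i fixed is C(7,i)·!(7-i); sum over i=0..5:
  i=0: C(7,0)·!7 = 1·1854 = 1854
  i=1: C(7,1)·!6 = 7·265 = 1855
  i=2: C(7,2)·!5 = 21·44 = 924
  i=3: C(7,3)·!4 = 35·9 = 315
  i=4: C(7,4)·!3 = 35·2 = 70
  i=5: C(7,5)·!2 = 21·1 = 21
Total = 5039.

5039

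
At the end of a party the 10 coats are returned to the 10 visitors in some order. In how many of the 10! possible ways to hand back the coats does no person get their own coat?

Recurrence: !10 = 9·(!9 + !8).
!10 = 9·(133496 + 14833) = 9·148329 = 1334961

1334961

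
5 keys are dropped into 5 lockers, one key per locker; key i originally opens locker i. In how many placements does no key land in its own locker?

The subfactorial !5 = [5!/e] (nearest integer).
5! = 120, and 120/e ≈ 44.15, so !5 = 44.

44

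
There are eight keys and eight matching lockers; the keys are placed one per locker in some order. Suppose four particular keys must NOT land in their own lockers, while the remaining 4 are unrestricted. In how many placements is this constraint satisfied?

24024

Let A_j be the event that the j-th constrained one is fixed. By inclusion-exclusion over the 4 events:
Σ_{j=0}^{4} (-1)^j C(4,j)(8-j)!
= C(4,0)·8! - C(4,1)·7! + C(4,2)·6! - C(4,3)·5! + C(4,4)·4!
= 40320 - 20160 + 4320 - 480 + 24
= 24024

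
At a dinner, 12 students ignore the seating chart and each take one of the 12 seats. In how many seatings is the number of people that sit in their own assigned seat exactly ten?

Pick the 10 fixed positions: C(12,10) = 66 ways.
The other 2 form a derangement: !2 = 1.
Total: 66 × 1 = 66.

66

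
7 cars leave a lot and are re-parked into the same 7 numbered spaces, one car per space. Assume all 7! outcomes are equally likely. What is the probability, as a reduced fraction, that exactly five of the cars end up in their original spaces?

1/240

Favorable outcomes: C(7,5)·!2 = 21·1 = 21.
Total outcomes: 7! = 5040.
Probability = 21/5040 = 1/240.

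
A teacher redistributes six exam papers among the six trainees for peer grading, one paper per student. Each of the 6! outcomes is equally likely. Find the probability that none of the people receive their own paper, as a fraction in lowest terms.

53/144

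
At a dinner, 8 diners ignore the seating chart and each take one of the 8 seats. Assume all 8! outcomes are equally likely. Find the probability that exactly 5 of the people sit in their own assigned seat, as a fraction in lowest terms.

1/360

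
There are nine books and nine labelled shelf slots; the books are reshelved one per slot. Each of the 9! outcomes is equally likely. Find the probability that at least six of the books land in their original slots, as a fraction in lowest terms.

Favorable outcomes: Σ_{i≥6} C(9,i)·!(9-i) = 84·2 + 36·1 + 9·0 + 1·1 = 205.
Total outcomes: 9! = 362880.
Probability = 205/362880 = 41/72576.

41/72576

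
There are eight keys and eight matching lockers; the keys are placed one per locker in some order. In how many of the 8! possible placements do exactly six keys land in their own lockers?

28

Choose which 6 of the 8 are fixed: C(8,6) = 28.
The remaining 2 must be deranged: !2 = 1.
Total: 28 × 1 = 28.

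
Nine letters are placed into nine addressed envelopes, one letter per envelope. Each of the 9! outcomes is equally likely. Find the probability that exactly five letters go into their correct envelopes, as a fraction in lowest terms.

1/320

Favorable outcomes: C(9,5)·!4 = 126·9 = 1134.
Total outcomes: 9! = 362880.
Probability = 1134/362880 = 1/320.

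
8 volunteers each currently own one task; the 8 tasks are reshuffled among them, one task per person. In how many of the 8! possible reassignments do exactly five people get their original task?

112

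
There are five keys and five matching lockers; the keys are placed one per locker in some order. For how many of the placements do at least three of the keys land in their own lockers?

# with exactly i fixed is C(5,i)·!(5-i); sum over i=3..5:
  i=3: C(5,3)·!2 = 10·1 = 10
  i=4: C(5,4)·!1 = 5·0 = 0
  i=5: C(5,5)·!0 = 1·1 = 1
Total = 11.

11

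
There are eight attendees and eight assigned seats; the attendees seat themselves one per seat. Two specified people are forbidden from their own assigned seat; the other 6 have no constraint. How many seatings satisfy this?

30960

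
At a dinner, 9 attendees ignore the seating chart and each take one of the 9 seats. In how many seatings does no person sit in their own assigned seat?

!9 is the nearest integer to 9!/e.
9! = 362880, and 362880/e ≈ 133496.09, so !9 = 133496.

133496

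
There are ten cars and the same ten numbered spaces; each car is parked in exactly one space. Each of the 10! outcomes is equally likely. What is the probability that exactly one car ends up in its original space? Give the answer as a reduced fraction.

Favorable outcomes: C(10,1)·!9 = 10·133496 = 1334960.
Total outcomes: 10! = 3628800.
Probability = 1334960/3628800 = 16687/45360.

16687/45360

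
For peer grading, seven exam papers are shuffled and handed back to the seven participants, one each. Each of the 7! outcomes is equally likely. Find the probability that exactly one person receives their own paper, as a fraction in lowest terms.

53/144

Favorable outcomes: C(7,1)·!6 = 7·265 = 1855.
Total outcomes: 7! = 5040.
Probability = 1855/5040 = 53/144.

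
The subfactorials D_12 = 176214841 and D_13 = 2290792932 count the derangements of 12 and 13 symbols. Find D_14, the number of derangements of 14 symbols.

32071101049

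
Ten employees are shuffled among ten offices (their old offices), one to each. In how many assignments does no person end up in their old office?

The subfactorial !10 = [10!/e] (nearest integer).
10! = 3628800, and 3628800/e ≈ 1334960.92, so !10 = 1334961.

1334961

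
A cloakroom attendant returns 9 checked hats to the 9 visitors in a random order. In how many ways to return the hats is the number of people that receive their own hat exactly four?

5544

Choose which 4 of the 9 are fixed: C(9,4) = 126.
The other 5 form a derangement: !5 = 44.
Total: 126 × 44 = 5544.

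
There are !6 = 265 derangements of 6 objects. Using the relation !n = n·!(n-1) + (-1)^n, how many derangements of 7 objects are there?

1854

!7 = 7·265 - 1 = 1854.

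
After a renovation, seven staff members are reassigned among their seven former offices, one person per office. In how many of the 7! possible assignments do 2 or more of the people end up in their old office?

1331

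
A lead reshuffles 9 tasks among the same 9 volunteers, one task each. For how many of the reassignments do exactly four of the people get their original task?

Choose which 4 of the 9 are fixed: C(9,4) = 126.
The remaining 5 must be deranged: !5 = 44.
Total: 126 × 44 = 5544.

5544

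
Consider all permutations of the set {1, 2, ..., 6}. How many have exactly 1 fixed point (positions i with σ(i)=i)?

264

Choose which one of the 6 is fixed: C(6,1) = 6.
The other 5 form a derangement: !5 = 44.
Total: 6 × 44 = 264.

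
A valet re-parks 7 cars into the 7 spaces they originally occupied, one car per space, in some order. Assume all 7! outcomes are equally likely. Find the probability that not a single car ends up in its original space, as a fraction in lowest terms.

103/280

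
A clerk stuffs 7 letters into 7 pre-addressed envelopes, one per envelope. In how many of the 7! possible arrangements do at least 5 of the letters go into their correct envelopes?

22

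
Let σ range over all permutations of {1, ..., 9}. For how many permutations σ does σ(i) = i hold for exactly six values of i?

168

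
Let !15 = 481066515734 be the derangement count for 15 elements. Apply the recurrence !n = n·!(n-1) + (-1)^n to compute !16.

!16 = 16·481066515734 + 1 = 7697064251745.

7697064251745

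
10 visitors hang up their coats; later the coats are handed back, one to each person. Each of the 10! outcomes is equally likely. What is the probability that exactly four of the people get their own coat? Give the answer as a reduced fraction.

53/3456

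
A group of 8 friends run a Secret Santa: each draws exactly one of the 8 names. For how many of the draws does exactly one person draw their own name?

14832

Choose which one of the 8 is fixed: C(8,1) = 8.
The remaining 7 must be deranged: !7 = 1854.
Total: 8 × 1854 = 14832.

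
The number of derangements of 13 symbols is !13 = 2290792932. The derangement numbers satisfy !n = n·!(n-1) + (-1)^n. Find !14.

32071101049

!14 = 14·2290792932 + 1 = 32071101049.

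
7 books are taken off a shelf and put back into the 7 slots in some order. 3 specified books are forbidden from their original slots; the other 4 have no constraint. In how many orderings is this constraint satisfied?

3216

Inclusion-exclusion on the 3 forbidden self-matches:
Σ_{j=0}^{3} (-1)^j C(3,j)(7-j)!
= C(3,0)·7! - C(3,1)·6! + C(3,2)·5! - C(3,3)·4!
= 5040 - 2160 + 360 - 24
= 3216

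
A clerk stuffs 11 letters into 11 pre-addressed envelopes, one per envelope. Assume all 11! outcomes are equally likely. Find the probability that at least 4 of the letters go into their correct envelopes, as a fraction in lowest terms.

Favorable outcomes: Σ_{i≥4} C(11,i)·!(11-i) = 330·1854 + 462·265 + 462·44 + 330·9 + 165·2 + 55·1 + 11·0 + 1·1 = 757934.
Total outcomes: 11! = 39916800.
Probability = 757934/39916800 = 378967/19958400.

378967/19958400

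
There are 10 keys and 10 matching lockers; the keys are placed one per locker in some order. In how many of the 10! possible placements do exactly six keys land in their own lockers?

Choose which 6 of the 10 are fixed: C(10,6) = 210.
The remaining 4 must be deranged: !4 = 9.
Total: 210 × 9 = 1890.

1890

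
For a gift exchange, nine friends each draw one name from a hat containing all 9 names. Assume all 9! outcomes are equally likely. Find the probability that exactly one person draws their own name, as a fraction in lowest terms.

2119/5760

Favorable outcomes: C(9,1)·!8 = 9·14833 = 133497.
Total outcomes: 9! = 362880.
Probability = 133497/362880 = 2119/5760.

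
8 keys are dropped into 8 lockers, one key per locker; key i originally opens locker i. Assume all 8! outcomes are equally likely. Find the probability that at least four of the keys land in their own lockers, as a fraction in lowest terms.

Favorable outcomes: Σ_{i≥4} C(8,i)·!(8-i) = 70·9 + 56·2 + 28·1 + 8·0 + 1·1 = 771.
Total outcomes: 8! = 40320.
Probability = 771/40320 = 257/13440.

257/13440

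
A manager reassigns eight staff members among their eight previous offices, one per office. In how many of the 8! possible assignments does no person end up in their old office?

14833

!8 is the nearest integer to 8!/e.
8! = 40320, and 40320/e ≈ 14832.90, so !8 = 14833.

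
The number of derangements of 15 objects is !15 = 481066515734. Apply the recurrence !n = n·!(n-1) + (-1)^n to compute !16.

7697064251745

!16 = 16·481066515734 + 1 = 7697064251745.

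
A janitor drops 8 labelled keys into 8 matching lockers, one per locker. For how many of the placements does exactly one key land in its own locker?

14832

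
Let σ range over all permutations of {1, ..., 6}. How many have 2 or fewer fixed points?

664

Sum C(6,i)·!(6-i) for i = 0..2:
  i=0: C(6,0)·!6 = 1·265 = 265
  i=1: C(6,1)·!5 = 6·44 = 264
  i=2: C(6,2)·!4 = 15·9 = 135
Total = 664.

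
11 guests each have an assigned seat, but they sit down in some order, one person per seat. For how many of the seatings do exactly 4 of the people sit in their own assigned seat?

Choose which 4 of the 11 are fixed: C(11,4) = 330.
The remaining 7 must be deranged: !7 = 1854.
Total: 330 × 1854 = 611820.

611820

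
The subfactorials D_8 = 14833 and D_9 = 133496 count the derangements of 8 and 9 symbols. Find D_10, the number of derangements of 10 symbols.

D_10 = (10-1)·(D_9 + D_8) = 9·(133496 + 14833) = 9·148329 = 1334961.

1334961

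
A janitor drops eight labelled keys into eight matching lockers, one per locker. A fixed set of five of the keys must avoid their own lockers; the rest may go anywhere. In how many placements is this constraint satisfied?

21234

Let A_j be the event that the j-th constrained one is fixed. By inclusion-exclusion over the 5 events:
Σ_{j=0}^{5} (-1)^j C(5,j)(8-j)!
= C(5,0)·8! - C(5,1)·7! + C(5,2)·6! - C(5,3)·5! + C(5,4)·4! - C(5,5)·3!
= 40320 - 25200 + 7200 - 1200 + 120 - 6
= 21234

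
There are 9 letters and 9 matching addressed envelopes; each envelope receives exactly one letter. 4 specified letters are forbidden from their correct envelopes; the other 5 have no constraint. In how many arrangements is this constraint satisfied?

Inclusion-exclusion on the 4 forbidden self-matches:
Σ_{j=0}^{4} (-1)^j C(4,j)(9-j)!
= C(4,0)·9! - C(4,1)·8! + C(4,2)·7! - C(4,3)·6! + C(4,4)·5!
= 362880 - 161280 + 30240 - 2880 + 120
= 229080

229080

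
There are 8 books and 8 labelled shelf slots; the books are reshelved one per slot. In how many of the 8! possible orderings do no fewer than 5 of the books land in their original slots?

141

# with exactly i fixed is C(8,i)·!(8-i); sum over i=5..8:
  i=5: C(8,5)·!3 = 56·2 = 112
  i=6: C(8,6)·!2 = 28·1 = 28
  i=7: C(8,7)·!1 = 8·0 = 0
  i=8: C(8,8)·!0 = 1·1 = 1
Total = 141.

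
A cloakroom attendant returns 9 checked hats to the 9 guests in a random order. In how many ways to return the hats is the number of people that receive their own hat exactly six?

168

Pick the 6 fixed positions: C(9,6) = 84 ways.
The remaining 3 must be deranged: !3 = 2.
Total: 84 × 2 = 168.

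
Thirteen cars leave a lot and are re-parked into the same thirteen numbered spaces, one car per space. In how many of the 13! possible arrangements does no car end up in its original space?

2290792932

Recurrence: !13 = 12·(!12 + !11).
!13 = 12·(176214841 + 14684570) = 12·190899411 = 2290792932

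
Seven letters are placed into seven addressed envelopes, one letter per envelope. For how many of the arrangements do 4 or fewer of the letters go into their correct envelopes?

Sum C(7,i)·!(7-i) for i = 0..4:
  i=0: C(7,0)·!7 = 1·1854 = 1854
  i=1: C(7,1)·!6 = 7·265 = 1855
  i=2: C(7,2)·!5 = 21·44 = 924
  i=3: C(7,3)·!4 = 35·9 = 315
  i=4: C(7,4)·!3 = 35·2 = 70
Total = 5018.

5018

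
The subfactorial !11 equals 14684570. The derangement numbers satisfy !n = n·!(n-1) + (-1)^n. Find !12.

!12 = 12·14684570 + 1 = 176214841.

176214841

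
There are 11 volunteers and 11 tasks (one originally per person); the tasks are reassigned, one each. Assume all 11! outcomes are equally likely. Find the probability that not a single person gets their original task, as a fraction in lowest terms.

1468457/3991680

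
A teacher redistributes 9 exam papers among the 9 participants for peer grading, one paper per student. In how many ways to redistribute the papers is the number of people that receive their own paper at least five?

1339

Sum C(9,i)·!(9-i) for i = 5..9:
  i=5: C(9,5)·!4 = 126·9 = 1134
  i=6: C(9,6)·!3 = 84·2 = 168
  i=7: C(9,7)·!2 = 36·1 = 36
  i=8: C(9,8)·!1 = 9·0 = 0
  i=9: C(9,9)·!0 = 1·1 = 1
Total = 1339.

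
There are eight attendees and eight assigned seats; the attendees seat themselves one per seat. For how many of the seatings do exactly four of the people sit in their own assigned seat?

630

Choose which 4 of the 8 are fixed: C(8,4) = 70.
The other 4 form a derangement: !4 = 9.
Total: 70 × 9 = 630.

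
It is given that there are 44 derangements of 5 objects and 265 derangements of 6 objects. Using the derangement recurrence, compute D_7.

D_7 = (7-1)·(D_6 + D_5) = 6·(265 + 44) = 6·309 = 1854.

1854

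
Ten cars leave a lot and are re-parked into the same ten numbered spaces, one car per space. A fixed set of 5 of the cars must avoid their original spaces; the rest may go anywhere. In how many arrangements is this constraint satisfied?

Inclusion-exclusion on the 5 forbidden self-matches:
Σ_{j=0}^{5} (-1)^j C(5,j)(10-j)!
= C(5,0)·10! - C(5,1)·9! + C(5,2)·8! - C(5,3)·7! + C(5,4)·6! - C(5,5)·5!
= 3628800 - 1814400 + 403200 - 50400 + 3600 - 120
= 2170680

2170680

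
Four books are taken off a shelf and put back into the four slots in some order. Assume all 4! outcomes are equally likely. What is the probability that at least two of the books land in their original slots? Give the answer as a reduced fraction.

7/24

Favorable outcomes: Σ_{i≥2} C(4,i)·!(4-i) = 6·1 + 4·0 + 1·1 = 7.
Total outcomes: 4! = 24.
Probability = 7/24 = 7/24.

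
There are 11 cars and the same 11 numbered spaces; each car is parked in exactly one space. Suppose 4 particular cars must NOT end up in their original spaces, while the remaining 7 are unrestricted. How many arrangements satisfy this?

27422640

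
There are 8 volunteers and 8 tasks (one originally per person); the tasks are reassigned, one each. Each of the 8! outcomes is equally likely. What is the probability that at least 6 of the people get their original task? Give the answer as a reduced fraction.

Favorable outcomes: Σ_{i≥6} C(8,i)·!(8-i) = 28·1 + 8·0 + 1·1 = 29.
Total outcomes: 8! = 40320.
Probability = 29/40320 = 29/40320.

29/40320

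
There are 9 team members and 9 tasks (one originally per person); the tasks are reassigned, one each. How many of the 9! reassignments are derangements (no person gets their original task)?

133496

Use !n = (n-1)(!(n-1) + !(n-2)).
!9 = 8·(14833 + 1854) = 8·16687 = 133496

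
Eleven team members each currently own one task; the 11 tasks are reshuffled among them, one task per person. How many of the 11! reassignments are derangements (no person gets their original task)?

!11 is the nearest integer to 11!/e.
11! = 39916800, and 39916800/e ≈ 14684570.08, so !11 = 14684570.

14684570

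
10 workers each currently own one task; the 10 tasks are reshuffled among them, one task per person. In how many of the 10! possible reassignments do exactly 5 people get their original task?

Choose which 5 of the 10 are fixed: C(10,5) = 252.
The other 5 form a derangement: !5 = 44.
Total: 252 × 44 = 11088.

11088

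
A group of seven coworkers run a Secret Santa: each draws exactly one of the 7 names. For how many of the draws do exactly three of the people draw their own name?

315

Choose which 3 of the 7 are fixed: C(7,3) = 35.
The remaining 4 must be deranged: !4 = 9.
Total: 35 × 9 = 315.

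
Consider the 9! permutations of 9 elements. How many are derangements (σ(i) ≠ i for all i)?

133496

The number of derangements of 9 is !9 = Σ_{k=0}^{9} (-1)^k·9!/k!
= 9! - 9!/1! + 9!/2! - 9!/3! + 9!/4! - 9!/5! + 9!/6! - 9!/7! + 9!/8! - 9!/9!
= 362880 - 362880 + 181440 - 60480 + 15120 - 3024 + 504 - 72 + 9 - 1
= 133496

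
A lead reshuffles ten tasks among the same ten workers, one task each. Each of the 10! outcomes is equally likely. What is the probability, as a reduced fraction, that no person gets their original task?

16481/44800

Favorable outcomes: !10 = 1334961.
Total outcomes: 10! = 3628800.
Probability = 1334961/3628800 = 16481/44800.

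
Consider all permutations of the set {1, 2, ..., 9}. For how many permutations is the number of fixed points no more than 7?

362879

Sum C(9,i)·!(9-i) for i = 0..7:
  i=0: C(9,0)·!9 = 1·133496 = 133496
  i=1: C(9,1)·!8 = 9·14833 = 133497
  i=2: C(9,2)·!7 = 36·1854 = 66744
  i=3: C(9,3)·!6 = 84·265 = 22260
  i=4: C(9,4)·!5 = 126·44 = 5544
  i=5: C(9,5)·!4 = 126·9 = 1134
  i=6: C(9,6)·!3 = 84·2 = 168
  i=7: C(9,7)·!2 = 36·1 = 36
Total = 362879.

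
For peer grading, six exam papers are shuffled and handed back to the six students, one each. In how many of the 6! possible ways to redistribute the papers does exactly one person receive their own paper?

264

Choose which one of the 6 is fixed: C(6,1) = 6.
The other 5 form a derangement: !5 = 44.
Total: 6 × 44 = 264.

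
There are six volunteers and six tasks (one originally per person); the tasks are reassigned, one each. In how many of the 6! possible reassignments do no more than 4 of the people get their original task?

719

Sum C(6,i)·!(6-i) for i = 0..4:
  i=0: C(6,0)·!6 = 1·265 = 265
  i=1: C(6,1)·!5 = 6·44 = 264
  i=2: C(6,2)·!4 = 15·9 = 135
  i=3: C(6,3)·!3 = 20·2 = 40
  i=4: C(6,4)·!2 = 15·1 = 15
Total = 719.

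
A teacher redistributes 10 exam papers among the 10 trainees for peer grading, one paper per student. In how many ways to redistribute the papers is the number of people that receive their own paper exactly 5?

11088

Pick the 5 fixed positions: C(10,5) = 252 ways.
The other 5 form a derangement: !5 = 44.
Total: 252 × 44 = 11088.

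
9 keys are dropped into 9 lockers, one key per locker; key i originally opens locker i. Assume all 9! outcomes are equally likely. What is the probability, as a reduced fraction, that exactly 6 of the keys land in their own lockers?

Favorable outcomes: C(9,6)·!3 = 84·2 = 168.
Total outcomes: 9! = 362880.
Probability = 168/362880 = 1/2160.

1/2160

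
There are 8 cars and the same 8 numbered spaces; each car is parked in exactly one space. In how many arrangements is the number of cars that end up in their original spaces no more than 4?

40179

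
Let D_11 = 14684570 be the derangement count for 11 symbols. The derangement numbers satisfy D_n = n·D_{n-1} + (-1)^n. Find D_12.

176214841

D_12 = 12·14684570 + 1 = 176214841.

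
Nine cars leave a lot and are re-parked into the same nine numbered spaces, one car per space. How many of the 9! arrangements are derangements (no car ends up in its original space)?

133496

Recurrence: !9 = 9·!8 + (-1)^9.
!9 = 9·14833 - 1 = 133496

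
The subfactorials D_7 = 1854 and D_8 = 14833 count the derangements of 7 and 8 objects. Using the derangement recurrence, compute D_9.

133496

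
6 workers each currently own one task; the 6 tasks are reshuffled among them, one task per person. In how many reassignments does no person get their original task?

265

!6 = 6! · Σ_{k=0}^{6} (-1)^k/k!
= 6! - 6!/1! + 6!/2! - 6!/3! + 6!/4! - 6!/5! + 6!/6!
= 720 - 720 + 360 - 120 + 30 - 6 + 1
= 265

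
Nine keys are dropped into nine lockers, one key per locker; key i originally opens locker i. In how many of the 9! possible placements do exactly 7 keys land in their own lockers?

36

Choose which 7 of the 9 are fixed: C(9,7) = 36.
The remaining 2 must be deranged: !2 = 1.
Total: 36 × 1 = 36.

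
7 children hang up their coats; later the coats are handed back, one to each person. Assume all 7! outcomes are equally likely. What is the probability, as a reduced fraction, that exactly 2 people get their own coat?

11/60

Favorable outcomes: C(7,2)·!5 = 21·44 = 924.
Total outcomes: 7! = 5040.
Probability = 924/5040 = 11/60.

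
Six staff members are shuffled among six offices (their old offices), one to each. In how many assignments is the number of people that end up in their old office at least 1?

# with exactly i fixed is C(6,i)·!(6-i); sum over i=1..6:
  i=1: C(6,1)·!5 = 6·44 = 264
  i=2: C(6,2)·!4 = 15·9 = 135
  i=3: C(6,3)·!3 = 20·2 = 40
  i=4: C(6,4)·!2 = 15·1 = 15
  i=5: C(6,5)·!1 = 6·0 = 0
  i=6: C(6,6)·!0 = 1·1 = 1
Total = 455.

455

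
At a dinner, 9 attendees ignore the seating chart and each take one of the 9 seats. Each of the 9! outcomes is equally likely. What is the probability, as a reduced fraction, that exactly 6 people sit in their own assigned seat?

1/2160

Favorable outcomes: C(9,6)·!3 = 84·2 = 168.
Total outcomes: 9! = 362880.
Probability = 168/362880 = 1/2160.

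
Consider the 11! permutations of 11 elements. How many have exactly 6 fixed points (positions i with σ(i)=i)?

20328

Choose which 6 of the 11 are fixed: C(11,6) = 462.
The remaining 5 must be deranged: !5 = 44.
Total: 462 × 44 = 20328.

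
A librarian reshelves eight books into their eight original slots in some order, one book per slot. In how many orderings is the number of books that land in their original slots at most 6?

40319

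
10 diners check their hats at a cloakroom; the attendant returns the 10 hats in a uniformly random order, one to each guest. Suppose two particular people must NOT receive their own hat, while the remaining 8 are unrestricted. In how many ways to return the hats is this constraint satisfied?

2943360

Inclusion-exclusion on the 2 forbidden self-matches:
Σ_{j=0}^{2} (-1)^j C(2,j)(10-j)!
= C(2,0)·10! - C(2,1)·9! + C(2,2)·8!
= 3628800 - 725760 + 40320
= 2943360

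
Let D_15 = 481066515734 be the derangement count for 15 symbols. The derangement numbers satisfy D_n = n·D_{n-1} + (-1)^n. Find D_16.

D_16 = 16·481066515734 + 1 = 7697064251745.

7697064251745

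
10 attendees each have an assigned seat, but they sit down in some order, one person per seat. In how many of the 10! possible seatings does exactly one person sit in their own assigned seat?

Choose which one of the 10 is fixed: C(10,1) = 10.
The other 9 form a derangement: !9 = 133496.
Total: 10 × 133496 = 1334960.

1334960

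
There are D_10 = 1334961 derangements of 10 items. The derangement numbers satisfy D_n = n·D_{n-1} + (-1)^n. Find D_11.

14684570

D_11 = 11·1334961 - 1 = 14684570.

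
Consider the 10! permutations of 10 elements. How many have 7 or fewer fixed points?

# with exactly i fixed is C(10,i)·!(10-i); sum over i=0..7:
  i=0: C(10,0)·!10 = 1·1334961 = 1334961
  i=1: C(10,1)·!9 = 10·133496 = 1334960
  i=2: C(10,2)·!8 = 45·14833 = 667485
  i=3: C(10,3)·!7 = 120·1854 = 222480
  i=4: C(10,4)·!6 = 210·265 = 55650
  i=5: C(10,5)·!5 = 252·44 = 11088
  i=6: C(10,6)·!4 = 210·9 = 1890
  i=7: C(10,7)·!3 = 120·2 = 240
Total = 3628754.

3628754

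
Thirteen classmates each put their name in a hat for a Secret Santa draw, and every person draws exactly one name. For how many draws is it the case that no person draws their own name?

2290792932

Recurrence: !13 = 13·!12 + (-1)^13.
!13 = 13·176214841 - 1 = 2290792932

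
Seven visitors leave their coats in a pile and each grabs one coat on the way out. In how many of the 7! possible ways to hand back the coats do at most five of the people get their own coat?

5039

# with exactly i fixed is C(7,i)·!(7-i); sum over i=0..5:
  i=0: C(7,0)·!7 = 1·1854 = 1854
  i=1: C(7,1)·!6 = 7·265 = 1855
  i=2: C(7,2)·!5 = 21·44 = 924
  i=3: C(7,3)·!4 = 35·9 = 315
  i=4: C(7,4)·!3 = 35·2 = 70
  i=5: C(7,5)·!2 = 21·1 = 21
Total = 5039.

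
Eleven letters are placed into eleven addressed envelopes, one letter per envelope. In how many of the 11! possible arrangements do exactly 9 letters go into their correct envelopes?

Choose which 9 of the 11 are fixed: C(11,9) = 55.
The other 2 form a derangement: !2 = 1.
Total: 55 × 1 = 55.

55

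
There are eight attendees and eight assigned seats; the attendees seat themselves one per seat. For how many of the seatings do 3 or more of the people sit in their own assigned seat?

Sum C(8,i)·!(8-i) for i = 3..8:
  i=3: C(8,3)·!5 = 56·44 = 2464
  i=4: C(8,4)·!4 = 70·9 = 630
  i=5: C(8,5)·!3 = 56·2 = 112
  i=6: C(8,6)·!2 = 28·1 = 28
  i=7: C(8,7)·!1 = 8·0 = 0
  i=8: C(8,8)·!0 = 1·1 = 1
Total = 3235.

3235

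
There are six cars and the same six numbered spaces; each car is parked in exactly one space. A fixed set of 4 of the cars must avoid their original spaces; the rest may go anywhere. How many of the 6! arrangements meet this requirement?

Inclusion-exclusion on the 4 forbidden self-matches:
Σ_{j=0}^{4} (-1)^j C(4,j)(6-j)!
= C(4,0)·6! - C(4,1)·5! + C(4,2)·4! - C(4,3)·3! + C(4,4)·2!
= 720 - 480 + 144 - 24 + 2
= 362

362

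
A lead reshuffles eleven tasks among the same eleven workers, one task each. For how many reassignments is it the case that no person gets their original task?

14684570

The number of derangements of 11 is !11 = Σ_{k=0}^{11} (-1)^k·11!/k!
= 11! - 11!/1! + 11!/2! - 11!/3! + 11!/4! - 11!/5! + 11!/6! - 11!/7! + 11!/8! - 11!/9! + 11!/10! - 11!/11!
= 39916800 - 39916800 + 19958400 - 6652800 + 1663200 - 332640 + 55440 - 7920 + 990 - 110 + 11 - 1
= 14684570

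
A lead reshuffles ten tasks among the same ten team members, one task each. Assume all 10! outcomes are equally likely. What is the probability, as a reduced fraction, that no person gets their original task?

16481/44800

Favorable outcomes: !10 = 1334961.
Total outcomes: 10! = 3628800.
Probability = 1334961/3628800 = 16481/44800.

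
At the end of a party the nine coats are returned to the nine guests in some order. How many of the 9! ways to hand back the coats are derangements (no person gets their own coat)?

!9 is the nearest integer to 9!/e.
9! = 362880, and 362880/e ≈ 133496.09, so !9 = 133496.

133496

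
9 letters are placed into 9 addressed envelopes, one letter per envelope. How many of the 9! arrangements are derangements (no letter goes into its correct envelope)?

The number of derangements of 9 is !9 = Σ_{k=0}^{9} (-1)^k·9!/k!
= 9! - 9!/1! + 9!/2! - 9!/3! + 9!/4! - 9!/5! + 9!/6! - 9!/7! + 9!/8! - 9!/9!
= 362880 - 362880 + 181440 - 60480 + 15120 - 3024 + 504 - 72 + 9 - 1
= 133496

133496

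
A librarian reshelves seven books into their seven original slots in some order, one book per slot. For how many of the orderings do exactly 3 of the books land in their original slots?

Choose which 3 of the 7 are fixed: C(7,3) = 35.
The other 4 form a derangement: !4 = 9.
Total: 35 × 9 = 315.

315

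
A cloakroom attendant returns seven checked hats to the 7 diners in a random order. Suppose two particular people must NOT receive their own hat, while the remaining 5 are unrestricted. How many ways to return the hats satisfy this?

Inclusion-exclusion on the 2 forbidden self-matches:
Σ_{j=0}^{2} (-1)^j C(2,j)(7-j)!
= C(2,0)·7! - C(2,1)·6! + C(2,2)·5!
= 5040 - 1440 + 120
= 3720

3720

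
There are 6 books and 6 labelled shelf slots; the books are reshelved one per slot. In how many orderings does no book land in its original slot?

By inclusion-exclusion, !6 = Σ (-1)^k · 6!/k! for k=0..6
= 6! - 6!/1! + 6!/2! - 6!/3! + 6!/4! - 6!/5! + 6!/6!
= 720 - 720 + 360 - 120 + 30 - 6 + 1
= 265

265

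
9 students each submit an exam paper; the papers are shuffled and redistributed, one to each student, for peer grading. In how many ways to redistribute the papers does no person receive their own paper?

133496

!9 is the nearest integer to 9!/e.
9! = 362880, and 362880/e ≈ 133496.09, so !9 = 133496.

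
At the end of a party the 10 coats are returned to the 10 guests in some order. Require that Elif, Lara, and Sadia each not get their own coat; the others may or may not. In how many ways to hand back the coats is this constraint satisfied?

2656080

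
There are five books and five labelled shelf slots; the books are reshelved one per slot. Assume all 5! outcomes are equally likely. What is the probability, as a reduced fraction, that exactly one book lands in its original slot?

Favorable outcomes: C(5,1)·!4 = 5·9 = 45.
Total outcomes: 5! = 120.
Probability = 45/120 = 3/8.

3/8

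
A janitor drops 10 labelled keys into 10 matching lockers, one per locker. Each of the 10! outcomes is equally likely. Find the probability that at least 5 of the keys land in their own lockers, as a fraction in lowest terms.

829/226800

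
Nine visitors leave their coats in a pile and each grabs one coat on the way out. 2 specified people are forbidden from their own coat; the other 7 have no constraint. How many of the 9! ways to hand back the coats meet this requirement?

287280

Inclusion-exclusion on the 2 forbidden self-matches:
Σ_{j=0}^{2} (-1)^j C(2,j)(9-j)!
= C(2,0)·9! - C(2,1)·8! + C(2,2)·7!
= 362880 - 80640 + 5040
= 287280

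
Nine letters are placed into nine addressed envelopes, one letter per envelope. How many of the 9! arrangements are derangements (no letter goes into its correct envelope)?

133496

The number of derangements of 9 is !9 = Σ_{k=0}^{9} (-1)^k·9!/k!
= 9! - 9!/1! + 9!/2! - 9!/3! + 9!/4! - 9!/5! + 9!/6! - 9!/7! + 9!/8! - 9!/9!
= 362880 - 362880 + 181440 - 60480 + 15120 - 3024 + 504 - 72 + 9 - 1
= 133496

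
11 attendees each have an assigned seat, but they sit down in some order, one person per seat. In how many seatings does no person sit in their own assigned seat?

14684570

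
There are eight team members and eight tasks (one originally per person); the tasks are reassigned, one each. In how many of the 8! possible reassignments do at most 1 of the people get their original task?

29665

Sum C(8,i)·!(8-i) for i = 0..1:
  i=0: C(8,0)·!8 = 1·14833 = 14833
  i=1: C(8,1)·!7 = 8·1854 = 14832
Total = 29665.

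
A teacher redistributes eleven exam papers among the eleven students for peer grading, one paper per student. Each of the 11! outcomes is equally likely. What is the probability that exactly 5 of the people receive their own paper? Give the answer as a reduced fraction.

Favorable outcomes: C(11,5)·!6 = 462·265 = 122430.
Total outcomes: 11! = 39916800.
Probability = 122430/39916800 = 53/17280.

53/17280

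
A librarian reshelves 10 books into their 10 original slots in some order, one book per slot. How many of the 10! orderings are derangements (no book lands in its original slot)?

By inclusion-exclusion, !10 = Σ (-1)^k · 10!/k! for k=0..10
= 10! - 10!/1! + 10!/2! - 10!/3! + 10!/4! - 10!/5! + 10!/6! - 10!/7! + 10!/8! - 10!/9! + 10!/10!
= 3628800 - 3628800 + 1814400 - 604800 + 151200 - 30240 + 5040 - 720 + 90 - 10 + 1
= 1334961

1334961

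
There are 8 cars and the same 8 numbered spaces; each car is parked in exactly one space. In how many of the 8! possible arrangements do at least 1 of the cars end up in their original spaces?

25487

Sum C(8,i)·!(8-i) for i = 1..8:
  i=1: C(8,1)·!7 = 8·1854 = 14832
  i=2: C(8,2)·!6 = 28·265 = 7420
  i=3: C(8,3)·!5 = 56·44 = 2464
  i=4: C(8,4)·!4 = 70·9 = 630
  i=5: C(8,5)·!3 = 56·2 = 112
  i=6: C(8,6)·!2 = 28·1 = 28
  i=7: C(8,7)·!1 = 8·0 = 0
  i=8: C(8,8)·!0 = 1·1 = 1
Total = 25487.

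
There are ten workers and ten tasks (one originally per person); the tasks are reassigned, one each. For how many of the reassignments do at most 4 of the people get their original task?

Sum C(10,i)·!(10-i) for i = 0..4:
  i=0: C(10,0)·!10 = 1·1334961 = 1334961
  i=1: C(10,1)·!9 = 10·133496 = 1334960
  i=2: C(10,2)·!8 = 45·14833 = 667485
  i=3: C(10,3)·!7 = 120·1854 = 222480
  i=4: C(10,4)·!6 = 210·265 = 55650
Total = 3615536.

3615536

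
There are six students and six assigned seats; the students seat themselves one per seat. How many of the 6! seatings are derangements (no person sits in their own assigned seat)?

265

!6 = 6! · Σ_{k=0}^{6} (-1)^k/k!
= 6! - 6!/1! + 6!/2! - 6!/3! + 6!/4! - 6!/5! + 6!/6!
= 720 - 720 + 360 - 120 + 30 - 6 + 1
= 265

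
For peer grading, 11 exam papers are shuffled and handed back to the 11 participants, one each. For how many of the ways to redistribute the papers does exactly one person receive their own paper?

14684571

Pick the single fixed position: C(11,1) = 11 ways.
The other 10 form a derangement: !10 = 1334961.
Total: 11 × 1334961 = 14684571.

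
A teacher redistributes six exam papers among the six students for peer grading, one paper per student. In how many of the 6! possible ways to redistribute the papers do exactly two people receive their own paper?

135

Pick the 2 fixed positions: C(6,2) = 15 ways.
The remaining 4 must be deranged: !4 = 9.
Total: 15 × 9 = 135.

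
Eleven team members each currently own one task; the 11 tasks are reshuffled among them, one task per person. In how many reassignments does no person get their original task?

The subfactorial !11 = [11!/e] (nearest integer).
11! = 39916800, and 39916800/e ≈ 14684570.08, so !11 = 14684570.

14684570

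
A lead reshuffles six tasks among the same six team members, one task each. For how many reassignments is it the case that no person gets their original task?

265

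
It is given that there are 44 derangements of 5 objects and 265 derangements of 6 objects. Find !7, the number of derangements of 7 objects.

!7 = (7-1)·(!6 + !5) = 6·(265 + 44) = 6·309 = 1854.

1854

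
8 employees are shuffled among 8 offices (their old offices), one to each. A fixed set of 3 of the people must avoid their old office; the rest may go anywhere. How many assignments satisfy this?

27240

Let A_j be the event that the j-th constrained one is fixed. By inclusion-exclusion over the 3 events:
Σ_{j=0}^{3} (-1)^j C(3,j)(8-j)!
= C(3,0)·8! - C(3,1)·7! + C(3,2)·6! - C(3,3)·5!
= 40320 - 15120 + 2160 - 120
= 27240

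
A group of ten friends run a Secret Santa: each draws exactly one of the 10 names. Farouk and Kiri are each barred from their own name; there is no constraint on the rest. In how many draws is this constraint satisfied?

Inclusion-exclusion on the 2 forbidden self-matches:
Σ_{j=0}^{2} (-1)^j C(2,j)(10-j)!
= C(2,0)·10! - C(2,1)·9! + C(2,2)·8!
= 3628800 - 725760 + 40320
= 2943360

2943360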